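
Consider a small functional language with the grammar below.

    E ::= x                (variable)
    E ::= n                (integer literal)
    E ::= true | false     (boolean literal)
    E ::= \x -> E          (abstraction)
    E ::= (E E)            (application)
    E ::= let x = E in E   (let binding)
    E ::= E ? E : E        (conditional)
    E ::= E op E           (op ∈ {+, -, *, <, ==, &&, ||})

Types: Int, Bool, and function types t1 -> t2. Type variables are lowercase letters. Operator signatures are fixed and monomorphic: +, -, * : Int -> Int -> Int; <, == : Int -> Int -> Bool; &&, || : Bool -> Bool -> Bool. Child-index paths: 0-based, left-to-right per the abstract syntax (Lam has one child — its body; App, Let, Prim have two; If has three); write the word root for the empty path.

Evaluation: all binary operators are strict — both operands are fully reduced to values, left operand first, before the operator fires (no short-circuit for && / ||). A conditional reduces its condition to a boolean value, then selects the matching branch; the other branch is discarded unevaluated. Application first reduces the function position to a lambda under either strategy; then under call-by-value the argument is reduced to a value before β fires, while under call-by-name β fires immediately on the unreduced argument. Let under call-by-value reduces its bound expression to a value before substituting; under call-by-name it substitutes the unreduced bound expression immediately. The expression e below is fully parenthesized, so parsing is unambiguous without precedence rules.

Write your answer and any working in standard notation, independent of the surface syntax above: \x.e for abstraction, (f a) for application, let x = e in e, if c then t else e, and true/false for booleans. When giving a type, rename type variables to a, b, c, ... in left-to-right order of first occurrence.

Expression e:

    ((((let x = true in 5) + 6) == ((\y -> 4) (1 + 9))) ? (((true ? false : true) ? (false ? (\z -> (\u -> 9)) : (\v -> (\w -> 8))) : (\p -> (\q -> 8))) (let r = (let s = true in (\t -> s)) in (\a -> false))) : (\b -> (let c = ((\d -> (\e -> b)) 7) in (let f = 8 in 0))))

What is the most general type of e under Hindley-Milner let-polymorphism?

Answer: a -> Int

Trace:
let x : Bool
  unify Int ~ Int
  unify Int ~ Int
  unify Int ~ Int
\y._ : a -> Int
  unify Int ~ Int
  unify Int ~ Int
  unify a -> Int ~ Int -> b
  unify a ~ Int
  unify Int ~ b
_ _ : Int
  unify Int ~ Int
  unify Bool ~ Bool
  unify Bool ~ Bool
  unify Bool ~ Bool
  unify Bool ~ Bool
  unify Bool ~ Bool
\u._ : d -> Int
\z._ : c -> d -> Int
\w._ : f -> Int
\v._ : e -> f -> Int
  unify c -> d -> Int ~ e -> f -> Int
  unify c ~ e
  unify d -> Int ~ f -> Int
  unify d ~ f
  unify Int ~ Int
\q._ : h -> Int
\p._ : g -> h -> Int
  unify e -> f -> Int ~ g -> h -> Int
  unify e ~ g
  unify f -> Int ~ h -> Int
  unify f ~ h
  unify Int ~ Int
let s : Bool
s : Bool
\t._ : i -> Bool
let r : forall. i -> Bool
\a._ : j -> Bool
  unify g -> h -> Int ~ (j -> Bool) -> k
  unify g ~ j -> Bool
  unify h -> Int ~ k
_ _ : h -> Int
b : l
\e._ : n -> l
\d._ : m -> n -> l
  unify m -> n -> l ~ Int -> o
  unify m ~ Int
  unify n -> l ~ o
_ _ : n -> l
let c : forall. n -> l
let f : Int
\b._ : l -> Int
  unify h -> Int ~ l -> Int
  unify h ~ l
  unify Int ~ Int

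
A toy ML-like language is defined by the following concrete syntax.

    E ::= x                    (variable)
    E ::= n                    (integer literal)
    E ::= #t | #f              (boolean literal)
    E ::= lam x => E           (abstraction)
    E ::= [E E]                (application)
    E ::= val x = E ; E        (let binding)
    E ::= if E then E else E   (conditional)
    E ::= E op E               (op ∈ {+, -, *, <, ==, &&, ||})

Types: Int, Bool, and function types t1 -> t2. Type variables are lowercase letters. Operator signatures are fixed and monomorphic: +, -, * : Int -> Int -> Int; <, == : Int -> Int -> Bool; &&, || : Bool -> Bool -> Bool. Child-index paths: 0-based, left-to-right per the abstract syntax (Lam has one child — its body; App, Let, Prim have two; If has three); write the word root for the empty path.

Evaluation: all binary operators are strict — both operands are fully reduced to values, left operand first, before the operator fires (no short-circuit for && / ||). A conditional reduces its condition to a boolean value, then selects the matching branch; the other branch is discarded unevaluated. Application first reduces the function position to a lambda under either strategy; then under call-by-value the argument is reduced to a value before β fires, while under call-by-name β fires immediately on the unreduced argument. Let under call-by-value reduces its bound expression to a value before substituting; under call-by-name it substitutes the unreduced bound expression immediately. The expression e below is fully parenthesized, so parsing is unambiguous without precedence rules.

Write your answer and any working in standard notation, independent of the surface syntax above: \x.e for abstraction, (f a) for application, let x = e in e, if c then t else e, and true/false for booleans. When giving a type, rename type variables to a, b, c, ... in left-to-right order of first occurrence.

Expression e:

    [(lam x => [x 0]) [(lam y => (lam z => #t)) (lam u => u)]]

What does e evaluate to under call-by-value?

Answer: true

Derivation:
step 0: ((\x.(x 0)) ((\y.(\z.true)) (\u.u)))
step 1: [beta@1] ((\x.(x 0)) (\z.true))
step 2: [beta@root] ((\z.true) 0)
step 3: [beta@root] true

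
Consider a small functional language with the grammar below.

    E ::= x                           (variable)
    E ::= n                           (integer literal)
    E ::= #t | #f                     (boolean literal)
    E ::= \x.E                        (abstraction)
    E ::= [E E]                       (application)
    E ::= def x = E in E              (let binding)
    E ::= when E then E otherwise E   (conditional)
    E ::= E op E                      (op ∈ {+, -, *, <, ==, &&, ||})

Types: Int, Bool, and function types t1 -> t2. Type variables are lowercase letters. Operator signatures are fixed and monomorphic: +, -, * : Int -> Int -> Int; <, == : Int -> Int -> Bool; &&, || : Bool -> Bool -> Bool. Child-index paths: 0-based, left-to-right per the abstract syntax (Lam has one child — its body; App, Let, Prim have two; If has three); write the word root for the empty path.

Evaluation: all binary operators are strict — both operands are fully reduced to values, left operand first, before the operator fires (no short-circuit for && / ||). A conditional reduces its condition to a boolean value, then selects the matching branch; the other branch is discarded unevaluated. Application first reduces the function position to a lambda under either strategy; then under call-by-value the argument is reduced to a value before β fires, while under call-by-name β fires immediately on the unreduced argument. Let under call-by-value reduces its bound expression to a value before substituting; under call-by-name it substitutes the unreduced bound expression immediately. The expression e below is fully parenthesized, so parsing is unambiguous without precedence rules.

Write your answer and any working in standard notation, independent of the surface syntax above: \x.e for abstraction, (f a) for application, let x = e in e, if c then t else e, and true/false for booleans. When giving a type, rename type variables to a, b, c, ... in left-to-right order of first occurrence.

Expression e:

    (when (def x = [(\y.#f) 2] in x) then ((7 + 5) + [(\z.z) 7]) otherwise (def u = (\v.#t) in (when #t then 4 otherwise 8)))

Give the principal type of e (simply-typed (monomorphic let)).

Working:
\y._ : a -> Bool
  unify a -> Bool ~ Int -> b
  unify a ~ Int
  unify Bool ~ b
_ _ : Bool
let x : Bool
x : Bool
  unify Bool ~ Bool
  unify Int ~ Int
  unify Int ~ Int
  unify Int ~ Int
z : c
\z._ : c -> c
  unify c -> c ~ Int -> d
  unify c ~ Int
  unify Int ~ d
_ _ : Int
  unify Int ~ Int
\v._ : e -> Bool
let u : e -> Bool
  unify Bool ~ Bool
  unify Int ~ Int
  unify Int ~ Int

Answer: Int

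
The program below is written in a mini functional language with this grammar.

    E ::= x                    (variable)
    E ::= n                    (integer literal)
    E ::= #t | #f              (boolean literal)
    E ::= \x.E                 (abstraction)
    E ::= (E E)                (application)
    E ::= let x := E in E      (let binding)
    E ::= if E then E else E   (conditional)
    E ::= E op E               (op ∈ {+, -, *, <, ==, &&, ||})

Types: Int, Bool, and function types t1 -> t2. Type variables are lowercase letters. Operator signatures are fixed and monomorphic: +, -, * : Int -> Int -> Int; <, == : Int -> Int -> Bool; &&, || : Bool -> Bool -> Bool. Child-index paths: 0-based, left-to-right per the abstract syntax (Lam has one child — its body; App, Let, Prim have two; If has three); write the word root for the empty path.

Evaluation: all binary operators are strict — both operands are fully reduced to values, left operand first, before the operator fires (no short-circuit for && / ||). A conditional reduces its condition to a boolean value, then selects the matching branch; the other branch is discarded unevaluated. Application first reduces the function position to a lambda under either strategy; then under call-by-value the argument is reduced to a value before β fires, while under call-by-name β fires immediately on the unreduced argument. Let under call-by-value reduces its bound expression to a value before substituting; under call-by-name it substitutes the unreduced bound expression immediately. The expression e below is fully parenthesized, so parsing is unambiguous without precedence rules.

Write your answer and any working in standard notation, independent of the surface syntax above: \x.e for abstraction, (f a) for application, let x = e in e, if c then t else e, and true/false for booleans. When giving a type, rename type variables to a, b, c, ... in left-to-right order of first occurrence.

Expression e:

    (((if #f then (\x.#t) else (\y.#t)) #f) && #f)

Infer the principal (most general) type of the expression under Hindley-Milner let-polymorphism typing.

Answer: Bool

Derivation:
  unify Bool ~ Bool
\x._ : a -> Bool
\y._ : b -> Bool
  unify a -> Bool ~ b -> Bool
  unify a ~ b
  unify Bool ~ Bool
  unify b -> Bool ~ Bool -> c
  unify b ~ Bool
  unify Bool ~ c
_ _ : Bool
  unify Bool ~ Bool
  unify Bool ~ Bool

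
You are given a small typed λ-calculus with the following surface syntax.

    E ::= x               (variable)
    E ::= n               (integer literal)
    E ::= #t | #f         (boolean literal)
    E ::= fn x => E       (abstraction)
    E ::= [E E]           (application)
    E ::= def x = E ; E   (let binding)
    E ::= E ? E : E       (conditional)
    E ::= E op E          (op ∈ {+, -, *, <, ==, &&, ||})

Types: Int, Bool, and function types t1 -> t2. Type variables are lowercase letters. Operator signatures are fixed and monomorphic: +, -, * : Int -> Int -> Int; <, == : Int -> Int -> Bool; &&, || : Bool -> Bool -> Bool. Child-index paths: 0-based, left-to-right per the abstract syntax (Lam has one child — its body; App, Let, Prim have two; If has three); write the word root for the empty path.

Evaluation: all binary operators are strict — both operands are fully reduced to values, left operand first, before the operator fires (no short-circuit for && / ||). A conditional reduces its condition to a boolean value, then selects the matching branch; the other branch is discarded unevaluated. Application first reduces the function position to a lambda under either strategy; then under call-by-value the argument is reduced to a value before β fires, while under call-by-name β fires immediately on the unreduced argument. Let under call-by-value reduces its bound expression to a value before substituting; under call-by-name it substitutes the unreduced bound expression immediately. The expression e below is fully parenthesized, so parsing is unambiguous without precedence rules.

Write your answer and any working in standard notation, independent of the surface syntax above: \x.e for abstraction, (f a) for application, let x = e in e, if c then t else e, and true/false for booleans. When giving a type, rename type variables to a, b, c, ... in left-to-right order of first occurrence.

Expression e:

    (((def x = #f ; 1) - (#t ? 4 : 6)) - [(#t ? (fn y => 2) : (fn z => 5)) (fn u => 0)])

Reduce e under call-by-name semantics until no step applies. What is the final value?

Answer: -5

Working:
step 0: (((let x = false in 1) - (if true then 4 else 6)) - ((if true then (\y.2) else (\z.5)) (\u.0)))
step 1: [let@0.0] ((1 - (if true then 4 else 6)) - ((if true then (\y.2) else (\z.5)) (\u.0)))
step 2: [if@0.1] ((1 - 4) - ((if true then (\y.2) else (\z.5)) (\u.0)))
step 3: [delta@0] (-3 - ((if true then (\y.2) else (\z.5)) (\u.0)))
step 4: [if@1.0] (-3 - ((\y.2) (\u.0)))
step 5: [beta@1] (-3 - 2)
step 6: [delta@root] -5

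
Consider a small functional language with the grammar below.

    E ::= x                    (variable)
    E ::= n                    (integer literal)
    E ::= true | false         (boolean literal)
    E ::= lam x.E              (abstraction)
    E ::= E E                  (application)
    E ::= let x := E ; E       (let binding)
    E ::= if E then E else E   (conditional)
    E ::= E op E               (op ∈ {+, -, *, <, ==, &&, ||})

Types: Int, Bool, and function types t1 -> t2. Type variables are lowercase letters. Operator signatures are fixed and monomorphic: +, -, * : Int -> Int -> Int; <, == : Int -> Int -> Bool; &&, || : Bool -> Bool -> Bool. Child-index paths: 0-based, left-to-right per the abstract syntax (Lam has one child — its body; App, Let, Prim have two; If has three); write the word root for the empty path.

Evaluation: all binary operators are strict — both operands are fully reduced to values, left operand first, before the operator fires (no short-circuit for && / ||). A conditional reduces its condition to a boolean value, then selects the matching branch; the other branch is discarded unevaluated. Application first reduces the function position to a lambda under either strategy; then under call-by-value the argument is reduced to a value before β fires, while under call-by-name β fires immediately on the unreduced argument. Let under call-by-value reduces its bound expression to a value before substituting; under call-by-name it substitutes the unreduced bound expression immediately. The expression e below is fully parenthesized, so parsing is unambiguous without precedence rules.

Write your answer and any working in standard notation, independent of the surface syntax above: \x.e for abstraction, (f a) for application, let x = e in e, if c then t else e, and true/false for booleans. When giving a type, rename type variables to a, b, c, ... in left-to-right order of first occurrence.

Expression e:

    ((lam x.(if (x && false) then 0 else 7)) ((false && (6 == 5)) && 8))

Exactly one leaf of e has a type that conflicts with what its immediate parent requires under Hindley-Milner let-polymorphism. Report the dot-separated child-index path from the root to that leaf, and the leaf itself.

Derivation:
x : a
  unify a ~ Bool
  unify Bool ~ Bool
  unify Bool ~ Bool
  unify Int ~ Int
\x._ : Bool -> Int
  unify Bool ~ Bool
  unify Int ~ Int
  unify Int ~ Int
  unify Bool ~ Bool
  unify Bool ~ Bool
  unify Int ~ Bool
  FAIL: mismatch Int ~ Bool

Answer: 1.1 : 8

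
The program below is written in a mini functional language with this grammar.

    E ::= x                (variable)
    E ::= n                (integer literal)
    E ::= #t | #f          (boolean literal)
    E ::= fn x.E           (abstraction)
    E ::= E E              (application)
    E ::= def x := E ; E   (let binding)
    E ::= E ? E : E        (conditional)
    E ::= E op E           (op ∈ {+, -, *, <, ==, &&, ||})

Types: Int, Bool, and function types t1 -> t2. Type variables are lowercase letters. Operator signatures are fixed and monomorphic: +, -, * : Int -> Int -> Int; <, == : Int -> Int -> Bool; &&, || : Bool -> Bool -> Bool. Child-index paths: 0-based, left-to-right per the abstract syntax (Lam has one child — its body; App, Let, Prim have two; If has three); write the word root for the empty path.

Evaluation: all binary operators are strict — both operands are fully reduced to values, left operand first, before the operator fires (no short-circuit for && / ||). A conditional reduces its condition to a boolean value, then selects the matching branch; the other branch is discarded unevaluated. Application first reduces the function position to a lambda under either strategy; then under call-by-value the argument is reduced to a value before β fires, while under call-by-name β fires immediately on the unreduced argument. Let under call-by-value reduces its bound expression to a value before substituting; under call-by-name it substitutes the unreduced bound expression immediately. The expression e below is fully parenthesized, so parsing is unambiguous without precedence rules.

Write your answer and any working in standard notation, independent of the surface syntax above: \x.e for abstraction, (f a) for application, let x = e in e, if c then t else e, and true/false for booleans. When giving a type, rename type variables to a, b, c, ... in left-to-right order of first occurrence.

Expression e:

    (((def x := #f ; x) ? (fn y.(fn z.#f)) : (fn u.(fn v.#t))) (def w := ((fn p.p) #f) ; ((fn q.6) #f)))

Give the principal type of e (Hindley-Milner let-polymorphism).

Derivation:
let x : Bool
x : Bool
  unify Bool ~ Bool
\z._ : b -> Bool
\y._ : a -> b -> Bool
\v._ : d -> Bool
\u._ : c -> d -> Bool
  unify a -> b -> Bool ~ c -> d -> Bool
  unify a ~ c
  unify b -> Bool ~ d -> Bool
  unify b ~ d
  unify Bool ~ Bool
p : e
\p._ : e -> e
  unify e -> e ~ Bool -> f
  unify e ~ Bool
  unify Bool ~ f
_ _ : Bool
let w : Bool
\q._ : g -> Int
  unify g -> Int ~ Bool -> h
  unify g ~ Bool
  unify Int ~ h
_ _ : Int
  unify c -> d -> Bool ~ Int -> i
  unify c ~ Int
  unify d -> Bool ~ i
_ _ : d -> Bool

Answer: a -> Bool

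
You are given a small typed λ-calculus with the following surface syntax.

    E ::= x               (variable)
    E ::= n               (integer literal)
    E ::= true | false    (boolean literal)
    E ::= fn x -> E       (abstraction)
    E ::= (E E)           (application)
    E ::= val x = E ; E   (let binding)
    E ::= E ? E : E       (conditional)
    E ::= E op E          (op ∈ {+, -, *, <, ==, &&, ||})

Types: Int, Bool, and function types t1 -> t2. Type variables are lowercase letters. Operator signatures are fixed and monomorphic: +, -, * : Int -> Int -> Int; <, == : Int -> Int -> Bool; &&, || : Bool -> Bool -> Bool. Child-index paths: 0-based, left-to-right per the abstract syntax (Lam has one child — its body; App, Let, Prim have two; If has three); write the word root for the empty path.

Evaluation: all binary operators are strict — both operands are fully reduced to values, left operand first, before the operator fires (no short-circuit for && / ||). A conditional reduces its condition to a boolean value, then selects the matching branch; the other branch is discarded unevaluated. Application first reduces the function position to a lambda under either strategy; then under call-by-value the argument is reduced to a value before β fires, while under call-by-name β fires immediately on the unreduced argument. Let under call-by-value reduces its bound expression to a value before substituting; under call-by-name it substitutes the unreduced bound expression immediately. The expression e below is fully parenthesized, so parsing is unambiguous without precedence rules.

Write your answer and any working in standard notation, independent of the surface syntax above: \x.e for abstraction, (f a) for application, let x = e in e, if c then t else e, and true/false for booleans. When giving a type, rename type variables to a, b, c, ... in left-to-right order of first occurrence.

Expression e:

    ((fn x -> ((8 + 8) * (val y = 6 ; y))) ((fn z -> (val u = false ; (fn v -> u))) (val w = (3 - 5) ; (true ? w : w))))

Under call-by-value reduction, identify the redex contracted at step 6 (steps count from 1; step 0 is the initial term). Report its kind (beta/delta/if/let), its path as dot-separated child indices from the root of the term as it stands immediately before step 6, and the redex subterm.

Answer: beta at root : ((\x.((8 + 8) * (let y = 6 in y))) (\v.false))

Derivation:
step 0: ((\x.((8 + 8) * (let y = 6 in y))) ((\z.(let u = false in (\v.u))) (let w = (3 - 5) in (if true then w else w))))
step 1: [delta@1.1.0] ((\x.((8 + 8) * (let y = 6 in y))) ((\z.(let u = false in (\v.u))) (let w = -2 in (if true then w else w))))
step 2: [let@1.1] ((\x.((8 + 8) * (let y = 6 in y))) ((\z.(let u = false in (\v.u))) (if true then -2 else -2)))
step 3: [if@1.1] ((\x.((8 + 8) * (let y = 6 in y))) ((\z.(let u = false in (\v.u))) -2))
step 4: [beta@1] ((\x.((8 + 8) * (let y = 6 in y))) (let u = false in (\v.u)))
step 5: [let@1] ((\x.((8 + 8) * (let y = 6 in y))) (\v.false))
step 6: [beta@root] ((8 + 8) * (let y = 6 in y))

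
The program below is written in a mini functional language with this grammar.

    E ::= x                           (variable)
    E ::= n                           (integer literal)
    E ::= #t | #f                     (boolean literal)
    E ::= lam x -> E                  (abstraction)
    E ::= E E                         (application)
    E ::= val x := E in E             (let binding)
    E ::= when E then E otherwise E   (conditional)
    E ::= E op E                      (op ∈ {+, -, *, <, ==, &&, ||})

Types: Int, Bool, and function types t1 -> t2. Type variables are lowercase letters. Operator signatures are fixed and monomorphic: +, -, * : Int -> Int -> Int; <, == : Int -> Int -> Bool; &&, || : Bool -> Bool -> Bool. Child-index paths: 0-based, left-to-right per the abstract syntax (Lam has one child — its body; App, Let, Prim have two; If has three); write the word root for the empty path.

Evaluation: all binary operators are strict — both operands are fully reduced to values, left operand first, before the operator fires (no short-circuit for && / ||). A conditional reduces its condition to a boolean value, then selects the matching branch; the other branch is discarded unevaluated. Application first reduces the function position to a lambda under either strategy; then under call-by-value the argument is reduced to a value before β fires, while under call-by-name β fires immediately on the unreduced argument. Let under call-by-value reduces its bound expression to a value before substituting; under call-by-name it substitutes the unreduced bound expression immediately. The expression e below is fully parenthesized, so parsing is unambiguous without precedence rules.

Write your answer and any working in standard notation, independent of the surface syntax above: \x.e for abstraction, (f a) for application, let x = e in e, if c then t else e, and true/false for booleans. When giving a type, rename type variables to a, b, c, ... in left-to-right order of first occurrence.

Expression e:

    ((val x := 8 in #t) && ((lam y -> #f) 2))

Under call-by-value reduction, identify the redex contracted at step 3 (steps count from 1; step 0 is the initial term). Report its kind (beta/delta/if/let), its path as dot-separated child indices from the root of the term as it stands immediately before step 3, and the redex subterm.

Derivation:
step 0: ((let x = 8 in true) && ((\y.false) 2))
step 1: [let@0] (true && ((\y.false) 2))
step 2: [beta@1] (true && false)
step 3: [delta@root] false

Answer: delta at root : (true && false)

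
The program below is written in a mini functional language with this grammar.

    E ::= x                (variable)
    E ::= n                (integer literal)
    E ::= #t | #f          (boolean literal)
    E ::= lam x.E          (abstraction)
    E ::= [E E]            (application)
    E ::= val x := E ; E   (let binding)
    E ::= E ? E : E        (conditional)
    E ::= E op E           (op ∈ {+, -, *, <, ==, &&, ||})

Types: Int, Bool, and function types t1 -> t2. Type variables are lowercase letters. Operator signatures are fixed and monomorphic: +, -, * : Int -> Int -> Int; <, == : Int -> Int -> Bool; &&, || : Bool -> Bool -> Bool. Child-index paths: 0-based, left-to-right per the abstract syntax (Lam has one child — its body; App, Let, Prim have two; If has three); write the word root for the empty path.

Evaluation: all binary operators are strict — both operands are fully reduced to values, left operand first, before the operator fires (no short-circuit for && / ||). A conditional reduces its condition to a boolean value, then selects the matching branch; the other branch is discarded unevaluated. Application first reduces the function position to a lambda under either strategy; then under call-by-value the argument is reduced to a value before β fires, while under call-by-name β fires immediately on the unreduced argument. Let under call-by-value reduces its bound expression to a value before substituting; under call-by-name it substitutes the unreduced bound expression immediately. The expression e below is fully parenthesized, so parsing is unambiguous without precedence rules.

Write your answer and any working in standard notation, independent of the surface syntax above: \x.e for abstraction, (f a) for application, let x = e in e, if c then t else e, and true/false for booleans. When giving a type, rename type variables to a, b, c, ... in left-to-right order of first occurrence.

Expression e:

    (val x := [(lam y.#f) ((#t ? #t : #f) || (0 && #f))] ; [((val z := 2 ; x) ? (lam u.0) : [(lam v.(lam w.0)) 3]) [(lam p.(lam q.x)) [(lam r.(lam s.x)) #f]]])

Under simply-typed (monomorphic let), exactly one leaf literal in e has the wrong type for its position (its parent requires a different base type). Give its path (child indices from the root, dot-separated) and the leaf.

Working:
\y._ : a -> Bool
  unify Bool ~ Bool
  unify Bool ~ Bool
  unify Bool ~ Bool
  unify Int ~ Bool
  FAIL: mismatch Int ~ Bool

Answer: 0.1.1.0 : 0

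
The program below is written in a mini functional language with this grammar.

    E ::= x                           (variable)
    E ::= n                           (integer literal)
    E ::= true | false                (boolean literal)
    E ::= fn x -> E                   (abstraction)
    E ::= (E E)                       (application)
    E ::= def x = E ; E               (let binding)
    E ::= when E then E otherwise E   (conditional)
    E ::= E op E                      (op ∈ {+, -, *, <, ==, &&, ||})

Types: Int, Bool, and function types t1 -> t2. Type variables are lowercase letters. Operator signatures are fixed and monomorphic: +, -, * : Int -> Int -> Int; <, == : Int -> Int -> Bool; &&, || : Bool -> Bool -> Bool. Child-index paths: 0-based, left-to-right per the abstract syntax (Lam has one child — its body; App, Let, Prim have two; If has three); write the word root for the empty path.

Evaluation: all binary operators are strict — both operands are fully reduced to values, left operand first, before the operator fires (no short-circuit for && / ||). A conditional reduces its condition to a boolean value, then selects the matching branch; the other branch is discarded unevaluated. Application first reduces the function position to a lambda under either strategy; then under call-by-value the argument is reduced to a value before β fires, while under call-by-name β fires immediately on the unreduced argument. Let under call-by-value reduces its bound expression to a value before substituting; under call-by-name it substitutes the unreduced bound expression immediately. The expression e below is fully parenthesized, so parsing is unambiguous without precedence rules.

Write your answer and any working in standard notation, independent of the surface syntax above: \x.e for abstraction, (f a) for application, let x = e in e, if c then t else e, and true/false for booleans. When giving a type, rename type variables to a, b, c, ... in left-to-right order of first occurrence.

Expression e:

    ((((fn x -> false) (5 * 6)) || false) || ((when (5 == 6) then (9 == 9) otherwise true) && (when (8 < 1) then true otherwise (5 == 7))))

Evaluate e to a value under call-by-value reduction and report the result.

Working:
step 0: ((((\x.false) (5 * 6)) || false) || ((if (5 == 6) then (9 == 9) else true) && (if (8 < 1) then true else (5 == 7))))
step 1: [delta@0.0.1] ((((\x.false) 30) || false) || ((if (5 == 6) then (9 == 9) else true) && (if (8 < 1) then true else (5 == 7))))
step 2: [beta@0.0] ((false || false) || ((if (5 == 6) then (9 == 9) else true) && (if (8 < 1) then true else (5 == 7))))
step 3: [delta@0] (false || ((if (5 == 6) then (9 == 9) else true) && (if (8 < 1) then true else (5 == 7))))
step 4: [delta@1.0.0] (false || ((if false then (9 == 9) else true) && (if (8 < 1) then true else (5 == 7))))
step 5: [if@1.0] (false || (true && (if (8 < 1) then true else (5 == 7))))
step 6: [delta@1.1.0] (false || (true && (if false then true else (5 == 7))))
step 7: [if@1.1] (false || (true && (5 == 7)))
step 8: [delta@1.1] (false || (true && false))
step 9: [delta@1] (false || false)
step 10: [delta@root] false

Answer: false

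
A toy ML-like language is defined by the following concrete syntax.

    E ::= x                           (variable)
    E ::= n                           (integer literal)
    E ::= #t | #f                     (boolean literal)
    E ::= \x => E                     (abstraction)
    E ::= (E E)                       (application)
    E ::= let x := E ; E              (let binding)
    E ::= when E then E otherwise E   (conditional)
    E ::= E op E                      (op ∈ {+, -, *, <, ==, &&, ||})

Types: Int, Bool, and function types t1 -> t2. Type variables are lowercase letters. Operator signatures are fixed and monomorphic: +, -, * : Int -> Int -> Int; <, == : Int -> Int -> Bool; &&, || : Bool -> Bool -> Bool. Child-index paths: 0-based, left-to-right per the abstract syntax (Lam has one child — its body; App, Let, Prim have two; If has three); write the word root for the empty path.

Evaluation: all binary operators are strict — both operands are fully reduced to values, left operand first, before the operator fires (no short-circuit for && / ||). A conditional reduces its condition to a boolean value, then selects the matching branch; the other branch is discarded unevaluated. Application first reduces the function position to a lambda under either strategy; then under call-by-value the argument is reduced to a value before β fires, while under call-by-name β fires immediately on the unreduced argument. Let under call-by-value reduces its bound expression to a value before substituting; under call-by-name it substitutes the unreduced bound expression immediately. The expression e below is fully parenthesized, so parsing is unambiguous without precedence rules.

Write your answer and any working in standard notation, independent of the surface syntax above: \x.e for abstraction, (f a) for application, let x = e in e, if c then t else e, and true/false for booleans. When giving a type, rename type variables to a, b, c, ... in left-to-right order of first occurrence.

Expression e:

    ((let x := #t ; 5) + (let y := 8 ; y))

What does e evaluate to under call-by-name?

Answer: 13

Trace:
step 0: ((let x = true in 5) + (let y = 8 in y))
step 1: [let@0] (5 + (let y = 8 in y))
step 2: [let@1] (5 + 8)
step 3: [delta@root] 13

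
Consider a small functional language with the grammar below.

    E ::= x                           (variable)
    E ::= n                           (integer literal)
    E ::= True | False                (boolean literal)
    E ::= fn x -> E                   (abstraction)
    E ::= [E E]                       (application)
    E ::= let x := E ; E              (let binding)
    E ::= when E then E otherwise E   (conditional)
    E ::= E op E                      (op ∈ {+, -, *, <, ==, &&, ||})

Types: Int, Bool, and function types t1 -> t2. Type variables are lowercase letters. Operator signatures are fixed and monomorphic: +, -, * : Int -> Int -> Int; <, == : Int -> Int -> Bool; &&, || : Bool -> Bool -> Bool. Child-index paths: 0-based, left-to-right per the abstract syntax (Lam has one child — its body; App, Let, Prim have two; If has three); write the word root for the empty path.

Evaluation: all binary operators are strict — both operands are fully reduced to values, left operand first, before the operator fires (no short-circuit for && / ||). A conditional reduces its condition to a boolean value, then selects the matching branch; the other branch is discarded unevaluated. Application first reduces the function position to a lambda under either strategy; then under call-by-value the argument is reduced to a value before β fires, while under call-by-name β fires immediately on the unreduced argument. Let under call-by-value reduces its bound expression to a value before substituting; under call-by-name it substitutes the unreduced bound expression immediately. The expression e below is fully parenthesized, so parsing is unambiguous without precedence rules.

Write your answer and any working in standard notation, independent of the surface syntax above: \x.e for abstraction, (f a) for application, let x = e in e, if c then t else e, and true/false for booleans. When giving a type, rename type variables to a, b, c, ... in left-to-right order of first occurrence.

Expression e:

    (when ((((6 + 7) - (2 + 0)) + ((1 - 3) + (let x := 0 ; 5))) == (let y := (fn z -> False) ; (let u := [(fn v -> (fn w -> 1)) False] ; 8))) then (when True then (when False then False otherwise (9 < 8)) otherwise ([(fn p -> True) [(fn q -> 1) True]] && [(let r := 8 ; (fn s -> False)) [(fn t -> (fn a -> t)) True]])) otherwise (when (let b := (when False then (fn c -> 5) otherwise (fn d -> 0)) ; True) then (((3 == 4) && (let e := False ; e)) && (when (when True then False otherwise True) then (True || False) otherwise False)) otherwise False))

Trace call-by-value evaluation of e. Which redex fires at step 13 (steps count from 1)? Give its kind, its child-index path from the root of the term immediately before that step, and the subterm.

Answer: if at 0.0 : (if false then (\c.5) else (\d.0))

Working:
step 0: (if ((((6 + 7) - (2 + 0)) + ((1 - 3) + (let x = 0 in 5))) == (let y = (\z.false) in (let u = ((\v.(\w.1)) false) in 8))) then (if true then (if false then false else (9 < 8)) else (((\p.true) ((\q.1) true)) && ((let r = 8 in (\s.false)) ((\t.(\a.t)) true)))) else (if (let b = (if false then (\c.5) else (\d.0)) in true) then (((3 == 4) && (let e = false in e)) && (if (if true then false else true) then (true || false) else false)) else false))
step 1: [delta@0.0.0.0] (if (((13 - (2 + 0)) + ((1 - 3) + (let x = 0 in 5))) == (let y = (\z.false) in (let u = ((\v.(\w.1)) false) in 8))) then (if true then (if false then false else (9 < 8)) else (((\p.true) ((\q.1) true)) && ((let r = 8 in (\s.false)) ((\t.(\a.t)) true)))) else (if (let b = (if false then (\c.5) else (\d.0)) in true) then (((3 == 4) && (let e = false in e)) && (if (if true then false else true) then (true || false) else false)) else false))
step 2: [delta@0.0.0.1] (if (((13 - 2) + ((1 - 3) + (let x = 0 in 5))) == (let y = (\z.false) in (let u = ((\v.(\w.1)) false) in 8))) then (if true then (if false then false else (9 < 8)) else (((\p.true) ((\q.1) true)) && ((let r = 8 in (\s.false)) ((\t.(\a.t)) true)))) else (if (let b = (if false then (\c.5) else (\d.0)) in true) then (((3 == 4) && (let e = false in e)) && (if (if true then false else true) then (true || false) else false)) else false))
step 3: [delta@0.0.0] (if ((11 + ((1 - 3) + (let x = 0 in 5))) == (let y = (\z.false) in (let u = ((\v.(\w.1)) false) in 8))) then (if true then (if false then false else (9 < 8)) else (((\p.true) ((\q.1) true)) && ((let r = 8 in (\s.false)) ((\t.(\a.t)) true)))) else (if (let b = (if false then (\c.5) else (\d.0)) in true) then (((3 == 4) && (let e = false in e)) && (if (if true then false else true) then (true || false) else false)) else false))
step 4: [delta@0.0.1.0] (if ((11 + (-2 + (let x = 0 in 5))) == (let y = (\z.false) in (let u = ((\v.(\w.1)) false) in 8))) then (if true then (if false then false else (9 < 8)) else (((\p.true) ((\q.1) true)) && ((let r = 8 in (\s.false)) ((\t.(\a.t)) true)))) else (if (let b = (if false then (\c.5) else (\d.0)) in true) then (((3 == 4) && (let e = false in e)) && (if (if true then false else true) then (true || false) else false)) else false))
step 5: [let@0.0.1.1] (if ((11 + (-2 + 5)) == (let y = (\z.false) in (let u = ((\v.(\w.1)) false) in 8))) then (if true then (if false then false else (9 < 8)) else (((\p.true) ((\q.1) true)) && ((let r = 8 in (\s.false)) ((\t.(\a.t)) true)))) else (if (let b = (if false then (\c.5) else (\d.0)) in true) then (((3 == 4) && (let e = false in e)) && (if (if true then false else true) then (true || false) else false)) else false))
step 6: [delta@0.0.1] (if ((11 + 3) == (let y = (\z.false) in (let u = ((\v.(\w.1)) false) in 8))) then (if true then (if false then false else (9 < 8)) else (((\p.true) ((\q.1) true)) && ((let r = 8 in (\s.false)) ((\t.(\a.t)) true)))) else (if (let b = (if false then (\c.5) else (\d.0)) in true) then (((3 == 4) && (let e = false in e)) && (if (if true then false else true) then (true || false) else false)) else false))
step 7: [delta@0.0] (if (14 == (let y = (\z.false) in (let u = ((\v.(\w.1)) false) in 8))) then (if true then (if false then false else (9 < 8)) else (((\p.true) ((\q.1) true)) && ((let r = 8 in (\s.false)) ((\t.(\a.t)) true)))) else (if (let b = (if false then (\c.5) else (\d.0)) in true) then (((3 == 4) && (let e = false in e)) && (if (if true then false else true) then (true || false) else false)) else false))
step 8: [let@0.1] (if (14 == (let u = ((\v.(\w.1)) false) in 8)) then (if true then (if false then false else (9 < 8)) else (((\p.true) ((\q.1) true)) && ((let r = 8 in (\s.false)) ((\t.(\a.t)) true)))) else (if (let b = (if false then (\c.5) else (\d.0)) in true) then (((3 == 4) && (let e = false in e)) && (if (if true then false else true) then (true || false) else false)) else false))
step 9: [beta@0.1.0] (if (14 == (let u = (\w.1) in 8)) then (if true then (if false then false else (9 < 8)) else (((\p.true) ((\q.1) true)) && ((let r = 8 in (\s.false)) ((\t.(\a.t)) true)))) else (if (let b = (if false then (\c.5) else (\d.0)) in true) then (((3 == 4) && (let e = false in e)) && (if (if true then false else true) then (true || false) else false)) else false))
step 10: [let@0.1] (if (14 == 8) then (if true then (if false then false else (9 < 8)) else (((\p.true) ((\q.1) true)) && ((let r = 8 in (\s.false)) ((\t.(\a.t)) true)))) else (if (let b = (if false then (\c.5) else (\d.0)) in true) then (((3 == 4) && (let e = false in e)) && (if (if true then false else true) then (true || false) else false)) else false))
step 11: [delta@0] (if false then (if true then (if false then false else (9 < 8)) else (((\p.true) ((\q.1) true)) && ((let r = 8 in (\s.false)) ((\t.(\a.t)) true)))) else (if (let b = (if false then (\c.5) else (\d.0)) in true) then (((3 == 4) && (let e = false in e)) && (if (if true then false else true) then (true || false) else false)) else false))
step 12: [if@root] (if (let b = (if false then (\c.5) else (\d.0)) in true) then (((3 == 4) && (let e = false in e)) && (if (if true then false else true) then (true || false) else false)) else false)
step 13: [if@0.0] (if (let b = (\d.0) in true) then (((3 == 4) && (let e = false in e)) && (if (if true then false else true) then (true || false) else false)) else false)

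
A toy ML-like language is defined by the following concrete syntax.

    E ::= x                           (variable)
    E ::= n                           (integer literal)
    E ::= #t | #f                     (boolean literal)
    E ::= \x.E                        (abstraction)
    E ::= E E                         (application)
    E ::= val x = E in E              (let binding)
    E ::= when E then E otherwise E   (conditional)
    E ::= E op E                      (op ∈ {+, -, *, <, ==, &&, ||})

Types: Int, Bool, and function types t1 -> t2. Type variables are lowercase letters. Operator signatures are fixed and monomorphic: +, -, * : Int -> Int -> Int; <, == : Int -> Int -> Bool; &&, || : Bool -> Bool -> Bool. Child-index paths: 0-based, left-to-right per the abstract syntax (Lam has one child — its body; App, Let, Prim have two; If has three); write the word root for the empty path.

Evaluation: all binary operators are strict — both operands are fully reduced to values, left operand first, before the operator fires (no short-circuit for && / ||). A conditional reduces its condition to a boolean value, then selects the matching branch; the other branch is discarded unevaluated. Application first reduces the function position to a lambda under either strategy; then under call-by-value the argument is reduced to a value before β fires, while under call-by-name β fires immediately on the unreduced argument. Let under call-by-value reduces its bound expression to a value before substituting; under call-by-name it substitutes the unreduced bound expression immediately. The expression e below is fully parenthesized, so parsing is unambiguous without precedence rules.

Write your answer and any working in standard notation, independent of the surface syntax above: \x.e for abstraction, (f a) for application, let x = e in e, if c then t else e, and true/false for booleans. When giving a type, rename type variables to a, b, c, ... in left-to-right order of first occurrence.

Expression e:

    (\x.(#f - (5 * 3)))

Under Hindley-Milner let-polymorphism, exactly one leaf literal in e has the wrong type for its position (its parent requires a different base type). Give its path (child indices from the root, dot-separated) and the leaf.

Answer: 0.0 : false

Trace:
  unify Bool ~ Int
  FAIL: mismatch Bool ~ Int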